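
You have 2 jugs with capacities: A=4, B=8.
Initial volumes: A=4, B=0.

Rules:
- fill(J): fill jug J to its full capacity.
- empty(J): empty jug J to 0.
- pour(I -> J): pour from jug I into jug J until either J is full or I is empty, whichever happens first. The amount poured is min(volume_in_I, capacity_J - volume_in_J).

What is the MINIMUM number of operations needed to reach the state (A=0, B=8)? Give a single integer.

Answer: 2

Derivation:
BFS from (A=4, B=0). One shortest path:
  1. empty(A) -> (A=0 B=0)
  2. fill(B) -> (A=0 B=8)
Reached target in 2 moves.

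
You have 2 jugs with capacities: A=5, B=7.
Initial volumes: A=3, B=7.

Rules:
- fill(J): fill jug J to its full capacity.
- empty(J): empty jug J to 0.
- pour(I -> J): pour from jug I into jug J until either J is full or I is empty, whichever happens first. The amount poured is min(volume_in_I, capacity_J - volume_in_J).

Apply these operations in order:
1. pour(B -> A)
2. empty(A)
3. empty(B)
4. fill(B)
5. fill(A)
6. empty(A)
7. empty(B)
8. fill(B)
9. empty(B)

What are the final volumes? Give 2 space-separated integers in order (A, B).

Step 1: pour(B -> A) -> (A=5 B=5)
Step 2: empty(A) -> (A=0 B=5)
Step 3: empty(B) -> (A=0 B=0)
Step 4: fill(B) -> (A=0 B=7)
Step 5: fill(A) -> (A=5 B=7)
Step 6: empty(A) -> (A=0 B=7)
Step 7: empty(B) -> (A=0 B=0)
Step 8: fill(B) -> (A=0 B=7)
Step 9: empty(B) -> (A=0 B=0)

Answer: 0 0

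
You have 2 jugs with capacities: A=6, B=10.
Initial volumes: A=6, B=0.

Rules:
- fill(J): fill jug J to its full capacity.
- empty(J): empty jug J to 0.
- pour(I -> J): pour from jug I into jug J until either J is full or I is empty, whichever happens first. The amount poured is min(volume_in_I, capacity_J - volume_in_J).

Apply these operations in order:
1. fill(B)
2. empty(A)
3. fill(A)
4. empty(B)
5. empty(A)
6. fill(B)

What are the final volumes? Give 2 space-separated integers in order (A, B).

Answer: 0 10

Derivation:
Step 1: fill(B) -> (A=6 B=10)
Step 2: empty(A) -> (A=0 B=10)
Step 3: fill(A) -> (A=6 B=10)
Step 4: empty(B) -> (A=6 B=0)
Step 5: empty(A) -> (A=0 B=0)
Step 6: fill(B) -> (A=0 B=10)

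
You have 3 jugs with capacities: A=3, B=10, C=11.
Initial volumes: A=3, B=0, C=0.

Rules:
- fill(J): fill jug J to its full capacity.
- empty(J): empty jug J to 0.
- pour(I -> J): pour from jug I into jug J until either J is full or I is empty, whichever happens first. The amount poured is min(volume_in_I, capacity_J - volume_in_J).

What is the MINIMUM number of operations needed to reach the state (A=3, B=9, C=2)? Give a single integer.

BFS from (A=3, B=0, C=0). One shortest path:
  1. fill(C) -> (A=3 B=0 C=11)
  2. pour(A -> B) -> (A=0 B=3 C=11)
  3. pour(C -> A) -> (A=3 B=3 C=8)
  4. pour(A -> B) -> (A=0 B=6 C=8)
  5. pour(C -> A) -> (A=3 B=6 C=5)
  6. pour(A -> B) -> (A=0 B=9 C=5)
  7. pour(C -> A) -> (A=3 B=9 C=2)
Reached target in 7 moves.

Answer: 7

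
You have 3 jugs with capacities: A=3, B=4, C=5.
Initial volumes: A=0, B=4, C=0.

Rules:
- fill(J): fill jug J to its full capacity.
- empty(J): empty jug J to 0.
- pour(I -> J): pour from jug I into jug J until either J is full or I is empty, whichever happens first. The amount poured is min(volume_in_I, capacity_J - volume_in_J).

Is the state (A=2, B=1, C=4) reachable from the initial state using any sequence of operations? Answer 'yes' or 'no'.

Answer: no

Derivation:
BFS explored all 96 reachable states.
Reachable set includes: (0,0,0), (0,0,1), (0,0,2), (0,0,3), (0,0,4), (0,0,5), (0,1,0), (0,1,1), (0,1,2), (0,1,3), (0,1,4), (0,1,5) ...
Target (A=2, B=1, C=4) not in reachable set → no.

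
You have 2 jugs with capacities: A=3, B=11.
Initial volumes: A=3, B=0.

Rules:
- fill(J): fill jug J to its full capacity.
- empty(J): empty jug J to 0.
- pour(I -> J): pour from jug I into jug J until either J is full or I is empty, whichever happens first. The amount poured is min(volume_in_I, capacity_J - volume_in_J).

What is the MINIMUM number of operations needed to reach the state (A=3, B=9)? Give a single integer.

BFS from (A=3, B=0). One shortest path:
  1. pour(A -> B) -> (A=0 B=3)
  2. fill(A) -> (A=3 B=3)
  3. pour(A -> B) -> (A=0 B=6)
  4. fill(A) -> (A=3 B=6)
  5. pour(A -> B) -> (A=0 B=9)
  6. fill(A) -> (A=3 B=9)
Reached target in 6 moves.

Answer: 6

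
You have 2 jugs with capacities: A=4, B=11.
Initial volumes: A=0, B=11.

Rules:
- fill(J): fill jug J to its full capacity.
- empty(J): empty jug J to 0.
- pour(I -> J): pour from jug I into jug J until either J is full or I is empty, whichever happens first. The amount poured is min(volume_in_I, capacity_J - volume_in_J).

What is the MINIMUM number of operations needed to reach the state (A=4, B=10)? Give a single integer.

BFS from (A=0, B=11). One shortest path:
  1. pour(B -> A) -> (A=4 B=7)
  2. empty(A) -> (A=0 B=7)
  3. pour(B -> A) -> (A=4 B=3)
  4. empty(A) -> (A=0 B=3)
  5. pour(B -> A) -> (A=3 B=0)
  6. fill(B) -> (A=3 B=11)
  7. pour(B -> A) -> (A=4 B=10)
Reached target in 7 moves.

Answer: 7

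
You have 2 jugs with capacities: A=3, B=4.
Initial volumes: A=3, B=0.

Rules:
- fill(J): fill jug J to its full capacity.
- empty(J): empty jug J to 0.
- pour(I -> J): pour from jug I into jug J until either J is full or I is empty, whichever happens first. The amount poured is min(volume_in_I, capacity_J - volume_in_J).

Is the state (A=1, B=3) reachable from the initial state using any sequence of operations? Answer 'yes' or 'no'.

BFS explored all 14 reachable states.
Reachable set includes: (0,0), (0,1), (0,2), (0,3), (0,4), (1,0), (1,4), (2,0), (2,4), (3,0), (3,1), (3,2) ...
Target (A=1, B=3) not in reachable set → no.

Answer: no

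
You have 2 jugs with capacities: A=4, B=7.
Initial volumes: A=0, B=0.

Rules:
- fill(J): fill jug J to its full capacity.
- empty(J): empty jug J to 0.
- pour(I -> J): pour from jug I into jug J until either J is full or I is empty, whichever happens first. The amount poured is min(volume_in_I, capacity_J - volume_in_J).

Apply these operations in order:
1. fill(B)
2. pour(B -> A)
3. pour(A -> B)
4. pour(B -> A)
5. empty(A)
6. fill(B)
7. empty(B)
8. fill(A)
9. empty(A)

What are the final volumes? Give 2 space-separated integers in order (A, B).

Answer: 0 0

Derivation:
Step 1: fill(B) -> (A=0 B=7)
Step 2: pour(B -> A) -> (A=4 B=3)
Step 3: pour(A -> B) -> (A=0 B=7)
Step 4: pour(B -> A) -> (A=4 B=3)
Step 5: empty(A) -> (A=0 B=3)
Step 6: fill(B) -> (A=0 B=7)
Step 7: empty(B) -> (A=0 B=0)
Step 8: fill(A) -> (A=4 B=0)
Step 9: empty(A) -> (A=0 B=0)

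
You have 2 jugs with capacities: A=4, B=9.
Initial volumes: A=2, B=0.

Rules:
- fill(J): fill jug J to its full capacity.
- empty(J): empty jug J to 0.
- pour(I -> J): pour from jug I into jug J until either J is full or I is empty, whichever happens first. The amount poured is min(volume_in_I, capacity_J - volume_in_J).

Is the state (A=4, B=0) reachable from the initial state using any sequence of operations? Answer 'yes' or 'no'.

Answer: yes

Derivation:
BFS from (A=2, B=0):
  1. fill(A) -> (A=4 B=0)
Target reached → yes.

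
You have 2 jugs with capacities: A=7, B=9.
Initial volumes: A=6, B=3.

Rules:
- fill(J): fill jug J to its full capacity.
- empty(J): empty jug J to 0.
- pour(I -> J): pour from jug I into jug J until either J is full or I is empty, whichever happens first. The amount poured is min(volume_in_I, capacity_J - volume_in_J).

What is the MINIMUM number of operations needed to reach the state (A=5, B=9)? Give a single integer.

Answer: 5

Derivation:
BFS from (A=6, B=3). One shortest path:
  1. fill(A) -> (A=7 B=3)
  2. empty(B) -> (A=7 B=0)
  3. pour(A -> B) -> (A=0 B=7)
  4. fill(A) -> (A=7 B=7)
  5. pour(A -> B) -> (A=5 B=9)
Reached target in 5 moves.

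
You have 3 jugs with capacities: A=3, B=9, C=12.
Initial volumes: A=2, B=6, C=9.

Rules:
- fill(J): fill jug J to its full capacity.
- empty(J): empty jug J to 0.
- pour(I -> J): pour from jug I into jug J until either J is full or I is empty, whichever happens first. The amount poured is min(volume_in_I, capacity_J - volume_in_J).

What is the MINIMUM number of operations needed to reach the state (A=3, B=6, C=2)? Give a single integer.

Answer: 3

Derivation:
BFS from (A=2, B=6, C=9). One shortest path:
  1. empty(C) -> (A=2 B=6 C=0)
  2. pour(A -> C) -> (A=0 B=6 C=2)
  3. fill(A) -> (A=3 B=6 C=2)
Reached target in 3 moves.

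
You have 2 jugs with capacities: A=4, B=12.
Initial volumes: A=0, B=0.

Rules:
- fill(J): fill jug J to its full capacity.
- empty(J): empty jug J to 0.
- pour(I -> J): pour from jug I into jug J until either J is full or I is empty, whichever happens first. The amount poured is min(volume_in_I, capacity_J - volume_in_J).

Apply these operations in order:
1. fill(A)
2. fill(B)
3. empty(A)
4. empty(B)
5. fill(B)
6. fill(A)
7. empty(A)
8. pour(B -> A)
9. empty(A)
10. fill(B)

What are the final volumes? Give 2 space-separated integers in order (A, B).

Answer: 0 12

Derivation:
Step 1: fill(A) -> (A=4 B=0)
Step 2: fill(B) -> (A=4 B=12)
Step 3: empty(A) -> (A=0 B=12)
Step 4: empty(B) -> (A=0 B=0)
Step 5: fill(B) -> (A=0 B=12)
Step 6: fill(A) -> (A=4 B=12)
Step 7: empty(A) -> (A=0 B=12)
Step 8: pour(B -> A) -> (A=4 B=8)
Step 9: empty(A) -> (A=0 B=8)
Step 10: fill(B) -> (A=0 B=12)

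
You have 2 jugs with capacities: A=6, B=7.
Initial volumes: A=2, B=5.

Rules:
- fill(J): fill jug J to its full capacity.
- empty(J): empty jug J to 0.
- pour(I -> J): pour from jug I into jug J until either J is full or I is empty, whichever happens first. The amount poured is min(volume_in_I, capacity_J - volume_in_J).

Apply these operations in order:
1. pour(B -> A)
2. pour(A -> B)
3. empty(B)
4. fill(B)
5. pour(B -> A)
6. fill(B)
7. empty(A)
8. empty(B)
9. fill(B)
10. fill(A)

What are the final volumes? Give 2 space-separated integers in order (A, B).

Answer: 6 7

Derivation:
Step 1: pour(B -> A) -> (A=6 B=1)
Step 2: pour(A -> B) -> (A=0 B=7)
Step 3: empty(B) -> (A=0 B=0)
Step 4: fill(B) -> (A=0 B=7)
Step 5: pour(B -> A) -> (A=6 B=1)
Step 6: fill(B) -> (A=6 B=7)
Step 7: empty(A) -> (A=0 B=7)
Step 8: empty(B) -> (A=0 B=0)
Step 9: fill(B) -> (A=0 B=7)
Step 10: fill(A) -> (A=6 B=7)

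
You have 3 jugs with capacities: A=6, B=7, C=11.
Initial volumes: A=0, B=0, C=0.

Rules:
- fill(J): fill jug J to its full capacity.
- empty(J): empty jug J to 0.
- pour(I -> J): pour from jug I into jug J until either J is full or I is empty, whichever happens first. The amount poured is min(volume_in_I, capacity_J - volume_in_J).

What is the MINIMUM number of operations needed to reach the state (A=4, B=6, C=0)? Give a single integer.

BFS from (A=0, B=0, C=0). One shortest path:
  1. fill(A) -> (A=6 B=0 C=0)
  2. fill(C) -> (A=6 B=0 C=11)
  3. pour(C -> B) -> (A=6 B=7 C=4)
  4. empty(B) -> (A=6 B=0 C=4)
  5. pour(A -> B) -> (A=0 B=6 C=4)
  6. pour(C -> A) -> (A=4 B=6 C=0)
Reached target in 6 moves.

Answer: 6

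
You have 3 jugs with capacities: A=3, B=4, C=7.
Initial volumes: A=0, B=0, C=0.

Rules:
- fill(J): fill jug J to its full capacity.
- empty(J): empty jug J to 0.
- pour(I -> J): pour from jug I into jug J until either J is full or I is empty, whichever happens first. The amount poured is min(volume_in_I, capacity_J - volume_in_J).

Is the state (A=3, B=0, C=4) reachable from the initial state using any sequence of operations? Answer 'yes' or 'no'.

Answer: yes

Derivation:
BFS from (A=0, B=0, C=0):
  1. fill(C) -> (A=0 B=0 C=7)
  2. pour(C -> A) -> (A=3 B=0 C=4)
Target reached → yes.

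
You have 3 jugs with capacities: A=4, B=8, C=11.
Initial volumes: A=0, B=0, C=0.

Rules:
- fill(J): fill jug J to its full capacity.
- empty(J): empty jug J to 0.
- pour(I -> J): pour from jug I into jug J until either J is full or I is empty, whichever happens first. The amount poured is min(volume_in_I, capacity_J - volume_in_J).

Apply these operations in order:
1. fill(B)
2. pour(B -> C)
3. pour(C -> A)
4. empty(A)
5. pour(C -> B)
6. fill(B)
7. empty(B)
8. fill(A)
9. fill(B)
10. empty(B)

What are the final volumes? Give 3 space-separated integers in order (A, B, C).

Step 1: fill(B) -> (A=0 B=8 C=0)
Step 2: pour(B -> C) -> (A=0 B=0 C=8)
Step 3: pour(C -> A) -> (A=4 B=0 C=4)
Step 4: empty(A) -> (A=0 B=0 C=4)
Step 5: pour(C -> B) -> (A=0 B=4 C=0)
Step 6: fill(B) -> (A=0 B=8 C=0)
Step 7: empty(B) -> (A=0 B=0 C=0)
Step 8: fill(A) -> (A=4 B=0 C=0)
Step 9: fill(B) -> (A=4 B=8 C=0)
Step 10: empty(B) -> (A=4 B=0 C=0)

Answer: 4 0 0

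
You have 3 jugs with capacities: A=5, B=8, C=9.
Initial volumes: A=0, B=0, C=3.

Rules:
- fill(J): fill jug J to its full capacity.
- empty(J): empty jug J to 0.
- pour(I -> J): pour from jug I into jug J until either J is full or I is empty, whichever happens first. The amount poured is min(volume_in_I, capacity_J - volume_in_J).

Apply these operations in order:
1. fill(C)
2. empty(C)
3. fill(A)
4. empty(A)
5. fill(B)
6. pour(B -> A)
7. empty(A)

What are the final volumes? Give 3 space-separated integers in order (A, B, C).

Answer: 0 3 0

Derivation:
Step 1: fill(C) -> (A=0 B=0 C=9)
Step 2: empty(C) -> (A=0 B=0 C=0)
Step 3: fill(A) -> (A=5 B=0 C=0)
Step 4: empty(A) -> (A=0 B=0 C=0)
Step 5: fill(B) -> (A=0 B=8 C=0)
Step 6: pour(B -> A) -> (A=5 B=3 C=0)
Step 7: empty(A) -> (A=0 B=3 C=0)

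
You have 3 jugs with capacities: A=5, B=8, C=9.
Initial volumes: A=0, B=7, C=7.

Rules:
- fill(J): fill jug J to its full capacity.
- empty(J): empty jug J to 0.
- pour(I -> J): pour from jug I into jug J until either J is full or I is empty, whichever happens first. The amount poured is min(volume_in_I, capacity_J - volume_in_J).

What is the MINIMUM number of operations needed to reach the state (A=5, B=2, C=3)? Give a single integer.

BFS from (A=0, B=7, C=7). One shortest path:
  1. fill(A) -> (A=5 B=7 C=7)
  2. pour(A -> C) -> (A=3 B=7 C=9)
  3. empty(C) -> (A=3 B=7 C=0)
  4. pour(A -> C) -> (A=0 B=7 C=3)
  5. pour(B -> A) -> (A=5 B=2 C=3)
Reached target in 5 moves.

Answer: 5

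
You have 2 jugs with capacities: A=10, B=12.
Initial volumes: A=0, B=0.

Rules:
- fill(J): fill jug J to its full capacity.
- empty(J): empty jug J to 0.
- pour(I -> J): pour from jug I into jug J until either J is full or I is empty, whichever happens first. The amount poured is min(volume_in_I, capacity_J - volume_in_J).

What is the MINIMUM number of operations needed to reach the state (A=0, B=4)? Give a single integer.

Answer: 7

Derivation:
BFS from (A=0, B=0). One shortest path:
  1. fill(B) -> (A=0 B=12)
  2. pour(B -> A) -> (A=10 B=2)
  3. empty(A) -> (A=0 B=2)
  4. pour(B -> A) -> (A=2 B=0)
  5. fill(B) -> (A=2 B=12)
  6. pour(B -> A) -> (A=10 B=4)
  7. empty(A) -> (A=0 B=4)
Reached target in 7 moves.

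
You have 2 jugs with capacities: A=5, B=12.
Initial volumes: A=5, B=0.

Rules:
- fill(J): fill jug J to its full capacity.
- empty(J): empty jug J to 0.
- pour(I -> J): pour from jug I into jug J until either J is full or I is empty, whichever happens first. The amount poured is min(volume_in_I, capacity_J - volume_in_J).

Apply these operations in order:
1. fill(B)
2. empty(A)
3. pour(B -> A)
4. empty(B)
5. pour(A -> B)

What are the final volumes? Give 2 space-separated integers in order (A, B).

Step 1: fill(B) -> (A=5 B=12)
Step 2: empty(A) -> (A=0 B=12)
Step 3: pour(B -> A) -> (A=5 B=7)
Step 4: empty(B) -> (A=5 B=0)
Step 5: pour(A -> B) -> (A=0 B=5)

Answer: 0 5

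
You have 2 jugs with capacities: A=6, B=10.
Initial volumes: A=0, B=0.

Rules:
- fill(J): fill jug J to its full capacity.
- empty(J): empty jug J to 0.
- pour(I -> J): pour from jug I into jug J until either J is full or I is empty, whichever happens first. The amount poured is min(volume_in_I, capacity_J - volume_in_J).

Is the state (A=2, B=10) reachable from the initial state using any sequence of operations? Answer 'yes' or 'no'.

BFS from (A=0, B=0):
  1. fill(A) -> (A=6 B=0)
  2. pour(A -> B) -> (A=0 B=6)
  3. fill(A) -> (A=6 B=6)
  4. pour(A -> B) -> (A=2 B=10)
Target reached → yes.

Answer: yes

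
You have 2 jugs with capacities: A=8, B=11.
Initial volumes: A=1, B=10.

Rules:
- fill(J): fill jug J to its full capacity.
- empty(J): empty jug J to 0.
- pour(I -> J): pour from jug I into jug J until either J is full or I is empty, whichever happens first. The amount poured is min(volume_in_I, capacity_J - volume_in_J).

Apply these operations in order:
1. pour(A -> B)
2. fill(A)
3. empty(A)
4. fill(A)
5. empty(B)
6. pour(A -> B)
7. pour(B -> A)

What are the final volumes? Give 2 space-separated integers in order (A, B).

Answer: 8 0

Derivation:
Step 1: pour(A -> B) -> (A=0 B=11)
Step 2: fill(A) -> (A=8 B=11)
Step 3: empty(A) -> (A=0 B=11)
Step 4: fill(A) -> (A=8 B=11)
Step 5: empty(B) -> (A=8 B=0)
Step 6: pour(A -> B) -> (A=0 B=8)
Step 7: pour(B -> A) -> (A=8 B=0)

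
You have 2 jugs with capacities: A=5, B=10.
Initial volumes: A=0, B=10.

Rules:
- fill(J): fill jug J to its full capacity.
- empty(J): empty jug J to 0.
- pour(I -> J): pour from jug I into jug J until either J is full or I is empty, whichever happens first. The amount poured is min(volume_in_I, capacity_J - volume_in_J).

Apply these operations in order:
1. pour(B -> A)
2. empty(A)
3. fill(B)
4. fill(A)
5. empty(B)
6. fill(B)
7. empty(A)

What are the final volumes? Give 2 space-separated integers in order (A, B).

Step 1: pour(B -> A) -> (A=5 B=5)
Step 2: empty(A) -> (A=0 B=5)
Step 3: fill(B) -> (A=0 B=10)
Step 4: fill(A) -> (A=5 B=10)
Step 5: empty(B) -> (A=5 B=0)
Step 6: fill(B) -> (A=5 B=10)
Step 7: empty(A) -> (A=0 B=10)

Answer: 0 10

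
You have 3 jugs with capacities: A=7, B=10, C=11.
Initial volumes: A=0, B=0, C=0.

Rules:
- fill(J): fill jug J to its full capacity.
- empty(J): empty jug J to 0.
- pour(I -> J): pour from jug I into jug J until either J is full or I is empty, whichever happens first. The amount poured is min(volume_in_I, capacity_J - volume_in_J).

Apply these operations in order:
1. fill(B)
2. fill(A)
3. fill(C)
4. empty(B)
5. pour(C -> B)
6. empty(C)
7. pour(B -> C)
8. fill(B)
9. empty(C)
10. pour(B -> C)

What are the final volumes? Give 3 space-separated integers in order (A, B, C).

Step 1: fill(B) -> (A=0 B=10 C=0)
Step 2: fill(A) -> (A=7 B=10 C=0)
Step 3: fill(C) -> (A=7 B=10 C=11)
Step 4: empty(B) -> (A=7 B=0 C=11)
Step 5: pour(C -> B) -> (A=7 B=10 C=1)
Step 6: empty(C) -> (A=7 B=10 C=0)
Step 7: pour(B -> C) -> (A=7 B=0 C=10)
Step 8: fill(B) -> (A=7 B=10 C=10)
Step 9: empty(C) -> (A=7 B=10 C=0)
Step 10: pour(B -> C) -> (A=7 B=0 C=10)

Answer: 7 0 10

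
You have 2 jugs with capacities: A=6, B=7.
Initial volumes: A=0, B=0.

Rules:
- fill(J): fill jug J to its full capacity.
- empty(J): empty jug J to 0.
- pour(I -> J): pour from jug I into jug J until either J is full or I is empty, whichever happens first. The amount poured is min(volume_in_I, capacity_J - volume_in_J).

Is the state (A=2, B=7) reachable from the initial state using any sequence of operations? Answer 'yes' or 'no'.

Answer: yes

Derivation:
BFS from (A=0, B=0):
  1. fill(B) -> (A=0 B=7)
  2. pour(B -> A) -> (A=6 B=1)
  3. empty(A) -> (A=0 B=1)
  4. pour(B -> A) -> (A=1 B=0)
  5. fill(B) -> (A=1 B=7)
  6. pour(B -> A) -> (A=6 B=2)
  7. empty(A) -> (A=0 B=2)
  8. pour(B -> A) -> (A=2 B=0)
  9. fill(B) -> (A=2 B=7)
Target reached → yes.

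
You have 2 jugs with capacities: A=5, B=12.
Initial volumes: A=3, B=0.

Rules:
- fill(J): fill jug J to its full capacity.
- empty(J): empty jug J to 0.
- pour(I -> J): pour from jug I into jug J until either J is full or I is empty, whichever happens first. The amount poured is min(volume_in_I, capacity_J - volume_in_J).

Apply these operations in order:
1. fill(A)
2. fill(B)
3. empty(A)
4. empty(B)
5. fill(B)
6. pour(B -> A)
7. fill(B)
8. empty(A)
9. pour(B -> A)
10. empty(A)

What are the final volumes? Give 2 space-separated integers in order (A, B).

Answer: 0 7

Derivation:
Step 1: fill(A) -> (A=5 B=0)
Step 2: fill(B) -> (A=5 B=12)
Step 3: empty(A) -> (A=0 B=12)
Step 4: empty(B) -> (A=0 B=0)
Step 5: fill(B) -> (A=0 B=12)
Step 6: pour(B -> A) -> (A=5 B=7)
Step 7: fill(B) -> (A=5 B=12)
Step 8: empty(A) -> (A=0 B=12)
Step 9: pour(B -> A) -> (A=5 B=7)
Step 10: empty(A) -> (A=0 B=7)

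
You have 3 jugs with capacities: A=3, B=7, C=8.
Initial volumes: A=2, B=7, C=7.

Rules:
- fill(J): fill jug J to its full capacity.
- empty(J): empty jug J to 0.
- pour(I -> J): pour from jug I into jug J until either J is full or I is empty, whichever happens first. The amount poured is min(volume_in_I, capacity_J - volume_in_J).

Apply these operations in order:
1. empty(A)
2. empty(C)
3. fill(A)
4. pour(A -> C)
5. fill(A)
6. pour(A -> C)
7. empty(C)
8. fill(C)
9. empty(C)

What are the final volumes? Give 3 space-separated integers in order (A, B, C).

Answer: 0 7 0

Derivation:
Step 1: empty(A) -> (A=0 B=7 C=7)
Step 2: empty(C) -> (A=0 B=7 C=0)
Step 3: fill(A) -> (A=3 B=7 C=0)
Step 4: pour(A -> C) -> (A=0 B=7 C=3)
Step 5: fill(A) -> (A=3 B=7 C=3)
Step 6: pour(A -> C) -> (A=0 B=7 C=6)
Step 7: empty(C) -> (A=0 B=7 C=0)
Step 8: fill(C) -> (A=0 B=7 C=8)
Step 9: empty(C) -> (A=0 B=7 C=0)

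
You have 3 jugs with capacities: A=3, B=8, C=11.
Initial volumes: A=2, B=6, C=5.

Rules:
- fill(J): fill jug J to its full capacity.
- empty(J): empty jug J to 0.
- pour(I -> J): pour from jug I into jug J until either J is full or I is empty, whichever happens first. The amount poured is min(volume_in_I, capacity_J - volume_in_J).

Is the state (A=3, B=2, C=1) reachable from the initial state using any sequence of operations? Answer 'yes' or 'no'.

Answer: yes

Derivation:
BFS from (A=2, B=6, C=5):
  1. fill(A) -> (A=3 B=6 C=5)
  2. pour(A -> B) -> (A=1 B=8 C=5)
  3. empty(B) -> (A=1 B=0 C=5)
  4. pour(C -> B) -> (A=1 B=5 C=0)
  5. pour(A -> C) -> (A=0 B=5 C=1)
  6. pour(B -> A) -> (A=3 B=2 C=1)
Target reached → yes.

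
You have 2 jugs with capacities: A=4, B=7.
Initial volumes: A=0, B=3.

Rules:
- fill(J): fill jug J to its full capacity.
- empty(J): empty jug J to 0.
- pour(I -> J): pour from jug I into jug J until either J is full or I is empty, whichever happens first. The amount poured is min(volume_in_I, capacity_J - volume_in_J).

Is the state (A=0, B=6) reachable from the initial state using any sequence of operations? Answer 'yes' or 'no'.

BFS from (A=0, B=3):
  1. pour(B -> A) -> (A=3 B=0)
  2. fill(B) -> (A=3 B=7)
  3. pour(B -> A) -> (A=4 B=6)
  4. empty(A) -> (A=0 B=6)
Target reached → yes.

Answer: yes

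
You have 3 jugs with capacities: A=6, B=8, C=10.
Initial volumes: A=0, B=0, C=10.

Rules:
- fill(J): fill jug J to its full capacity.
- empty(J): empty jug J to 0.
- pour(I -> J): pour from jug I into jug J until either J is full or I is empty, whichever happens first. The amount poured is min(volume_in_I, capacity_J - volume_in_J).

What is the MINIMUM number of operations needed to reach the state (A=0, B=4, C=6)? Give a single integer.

BFS from (A=0, B=0, C=10). One shortest path:
  1. pour(C -> A) -> (A=6 B=0 C=4)
  2. pour(C -> B) -> (A=6 B=4 C=0)
  3. pour(A -> C) -> (A=0 B=4 C=6)
Reached target in 3 moves.

Answer: 3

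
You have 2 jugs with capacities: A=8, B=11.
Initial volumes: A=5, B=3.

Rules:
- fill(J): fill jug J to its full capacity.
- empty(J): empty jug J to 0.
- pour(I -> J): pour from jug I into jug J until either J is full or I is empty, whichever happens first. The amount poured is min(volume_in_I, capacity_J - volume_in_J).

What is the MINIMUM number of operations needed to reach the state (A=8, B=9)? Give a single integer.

Answer: 8

Derivation:
BFS from (A=5, B=3). One shortest path:
  1. empty(A) -> (A=0 B=3)
  2. pour(B -> A) -> (A=3 B=0)
  3. fill(B) -> (A=3 B=11)
  4. pour(B -> A) -> (A=8 B=6)
  5. empty(A) -> (A=0 B=6)
  6. pour(B -> A) -> (A=6 B=0)
  7. fill(B) -> (A=6 B=11)
  8. pour(B -> A) -> (A=8 B=9)
Reached target in 8 moves.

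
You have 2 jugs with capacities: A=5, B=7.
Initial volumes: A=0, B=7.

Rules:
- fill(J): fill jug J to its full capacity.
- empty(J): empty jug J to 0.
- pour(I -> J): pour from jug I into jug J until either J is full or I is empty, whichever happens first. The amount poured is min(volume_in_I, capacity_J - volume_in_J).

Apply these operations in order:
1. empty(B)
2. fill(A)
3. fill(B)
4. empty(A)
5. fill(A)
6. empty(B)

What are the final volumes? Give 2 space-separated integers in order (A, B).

Step 1: empty(B) -> (A=0 B=0)
Step 2: fill(A) -> (A=5 B=0)
Step 3: fill(B) -> (A=5 B=7)
Step 4: empty(A) -> (A=0 B=7)
Step 5: fill(A) -> (A=5 B=7)
Step 6: empty(B) -> (A=5 B=0)

Answer: 5 0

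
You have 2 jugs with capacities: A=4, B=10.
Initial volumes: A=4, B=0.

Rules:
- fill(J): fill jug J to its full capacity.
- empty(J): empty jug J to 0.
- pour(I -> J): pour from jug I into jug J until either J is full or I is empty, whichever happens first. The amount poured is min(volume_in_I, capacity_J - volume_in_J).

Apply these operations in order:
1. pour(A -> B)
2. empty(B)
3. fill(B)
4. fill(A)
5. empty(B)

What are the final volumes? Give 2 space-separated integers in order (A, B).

Answer: 4 0

Derivation:
Step 1: pour(A -> B) -> (A=0 B=4)
Step 2: empty(B) -> (A=0 B=0)
Step 3: fill(B) -> (A=0 B=10)
Step 4: fill(A) -> (A=4 B=10)
Step 5: empty(B) -> (A=4 B=0)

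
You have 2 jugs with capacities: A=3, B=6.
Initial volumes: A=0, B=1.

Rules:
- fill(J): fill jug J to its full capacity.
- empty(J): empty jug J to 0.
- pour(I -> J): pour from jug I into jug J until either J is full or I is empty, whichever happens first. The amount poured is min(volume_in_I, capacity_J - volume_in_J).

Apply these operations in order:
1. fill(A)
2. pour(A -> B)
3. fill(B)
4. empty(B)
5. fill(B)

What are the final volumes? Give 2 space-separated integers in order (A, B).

Step 1: fill(A) -> (A=3 B=1)
Step 2: pour(A -> B) -> (A=0 B=4)
Step 3: fill(B) -> (A=0 B=6)
Step 4: empty(B) -> (A=0 B=0)
Step 5: fill(B) -> (A=0 B=6)

Answer: 0 6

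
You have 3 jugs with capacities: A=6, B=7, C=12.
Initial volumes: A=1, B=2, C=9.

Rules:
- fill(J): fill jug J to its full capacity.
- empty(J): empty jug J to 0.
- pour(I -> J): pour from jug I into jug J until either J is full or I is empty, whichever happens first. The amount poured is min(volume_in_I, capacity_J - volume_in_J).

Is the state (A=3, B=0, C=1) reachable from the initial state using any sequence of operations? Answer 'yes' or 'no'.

BFS from (A=1, B=2, C=9):
  1. empty(A) -> (A=0 B=2 C=9)
  2. fill(B) -> (A=0 B=7 C=9)
  3. pour(B -> A) -> (A=6 B=1 C=9)
  4. pour(A -> C) -> (A=3 B=1 C=12)
  5. empty(C) -> (A=3 B=1 C=0)
  6. pour(B -> C) -> (A=3 B=0 C=1)
Target reached → yes.

Answer: yes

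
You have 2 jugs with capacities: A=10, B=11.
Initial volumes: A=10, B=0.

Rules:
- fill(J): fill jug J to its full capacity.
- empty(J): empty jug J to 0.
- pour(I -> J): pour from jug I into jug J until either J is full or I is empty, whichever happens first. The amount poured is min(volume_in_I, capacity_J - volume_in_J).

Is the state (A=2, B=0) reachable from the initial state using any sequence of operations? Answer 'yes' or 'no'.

Answer: yes

Derivation:
BFS from (A=10, B=0):
  1. empty(A) -> (A=0 B=0)
  2. fill(B) -> (A=0 B=11)
  3. pour(B -> A) -> (A=10 B=1)
  4. empty(A) -> (A=0 B=1)
  5. pour(B -> A) -> (A=1 B=0)
  6. fill(B) -> (A=1 B=11)
  7. pour(B -> A) -> (A=10 B=2)
  8. empty(A) -> (A=0 B=2)
  9. pour(B -> A) -> (A=2 B=0)
Target reached → yes.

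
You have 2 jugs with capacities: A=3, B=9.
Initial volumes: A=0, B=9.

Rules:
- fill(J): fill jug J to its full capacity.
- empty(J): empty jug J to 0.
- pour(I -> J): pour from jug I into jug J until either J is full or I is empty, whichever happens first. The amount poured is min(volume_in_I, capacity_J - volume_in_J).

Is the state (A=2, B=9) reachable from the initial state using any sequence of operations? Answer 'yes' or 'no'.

BFS explored all 8 reachable states.
Reachable set includes: (0,0), (0,3), (0,6), (0,9), (3,0), (3,3), (3,6), (3,9)
Target (A=2, B=9) not in reachable set → no.

Answer: no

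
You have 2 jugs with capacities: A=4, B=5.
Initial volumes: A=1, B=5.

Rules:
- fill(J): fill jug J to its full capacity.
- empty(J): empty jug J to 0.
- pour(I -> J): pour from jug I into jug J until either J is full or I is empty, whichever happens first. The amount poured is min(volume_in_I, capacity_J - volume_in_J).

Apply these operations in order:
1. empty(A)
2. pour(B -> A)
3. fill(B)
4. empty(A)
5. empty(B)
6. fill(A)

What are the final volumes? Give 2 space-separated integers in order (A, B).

Answer: 4 0

Derivation:
Step 1: empty(A) -> (A=0 B=5)
Step 2: pour(B -> A) -> (A=4 B=1)
Step 3: fill(B) -> (A=4 B=5)
Step 4: empty(A) -> (A=0 B=5)
Step 5: empty(B) -> (A=0 B=0)
Step 6: fill(A) -> (A=4 B=0)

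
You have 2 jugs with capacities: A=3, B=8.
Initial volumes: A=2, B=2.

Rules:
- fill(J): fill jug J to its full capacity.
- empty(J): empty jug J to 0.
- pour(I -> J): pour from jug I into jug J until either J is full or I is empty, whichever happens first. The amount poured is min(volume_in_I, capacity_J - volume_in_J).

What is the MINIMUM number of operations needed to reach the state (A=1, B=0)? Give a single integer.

BFS from (A=2, B=2). One shortest path:
  1. pour(B -> A) -> (A=3 B=1)
  2. empty(A) -> (A=0 B=1)
  3. pour(B -> A) -> (A=1 B=0)
Reached target in 3 moves.

Answer: 3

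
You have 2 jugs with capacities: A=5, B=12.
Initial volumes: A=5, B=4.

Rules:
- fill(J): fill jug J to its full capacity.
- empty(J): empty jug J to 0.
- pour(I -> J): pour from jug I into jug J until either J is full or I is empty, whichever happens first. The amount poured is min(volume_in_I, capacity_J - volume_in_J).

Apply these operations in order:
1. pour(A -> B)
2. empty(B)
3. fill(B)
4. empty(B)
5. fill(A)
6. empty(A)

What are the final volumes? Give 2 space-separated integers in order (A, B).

Step 1: pour(A -> B) -> (A=0 B=9)
Step 2: empty(B) -> (A=0 B=0)
Step 3: fill(B) -> (A=0 B=12)
Step 4: empty(B) -> (A=0 B=0)
Step 5: fill(A) -> (A=5 B=0)
Step 6: empty(A) -> (A=0 B=0)

Answer: 0 0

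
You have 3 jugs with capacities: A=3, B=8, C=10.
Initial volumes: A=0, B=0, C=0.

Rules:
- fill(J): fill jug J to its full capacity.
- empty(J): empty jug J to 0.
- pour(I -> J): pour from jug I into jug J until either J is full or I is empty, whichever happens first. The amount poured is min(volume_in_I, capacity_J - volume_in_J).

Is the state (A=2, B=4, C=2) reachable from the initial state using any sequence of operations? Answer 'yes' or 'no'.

Answer: no

Derivation:
BFS explored all 270 reachable states.
Reachable set includes: (0,0,0), (0,0,1), (0,0,2), (0,0,3), (0,0,4), (0,0,5), (0,0,6), (0,0,7), (0,0,8), (0,0,9), (0,0,10), (0,1,0) ...
Target (A=2, B=4, C=2) not in reachable set → no.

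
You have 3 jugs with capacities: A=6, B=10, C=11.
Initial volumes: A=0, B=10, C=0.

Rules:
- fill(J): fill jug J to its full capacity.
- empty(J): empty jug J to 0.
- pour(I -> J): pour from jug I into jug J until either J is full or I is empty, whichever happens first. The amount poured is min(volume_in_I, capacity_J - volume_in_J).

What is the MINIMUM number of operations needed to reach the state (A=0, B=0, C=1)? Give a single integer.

Answer: 4

Derivation:
BFS from (A=0, B=10, C=0). One shortest path:
  1. empty(B) -> (A=0 B=0 C=0)
  2. fill(C) -> (A=0 B=0 C=11)
  3. pour(C -> B) -> (A=0 B=10 C=1)
  4. empty(B) -> (A=0 B=0 C=1)
Reached target in 4 moves.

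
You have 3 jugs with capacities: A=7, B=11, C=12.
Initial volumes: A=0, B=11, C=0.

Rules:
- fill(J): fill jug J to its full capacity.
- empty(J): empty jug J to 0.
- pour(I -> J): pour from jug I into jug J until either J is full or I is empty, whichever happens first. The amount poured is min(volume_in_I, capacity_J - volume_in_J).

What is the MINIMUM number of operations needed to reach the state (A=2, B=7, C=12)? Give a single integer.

Answer: 7

Derivation:
BFS from (A=0, B=11, C=0). One shortest path:
  1. fill(A) -> (A=7 B=11 C=0)
  2. empty(B) -> (A=7 B=0 C=0)
  3. pour(A -> B) -> (A=0 B=7 C=0)
  4. fill(A) -> (A=7 B=7 C=0)
  5. pour(A -> C) -> (A=0 B=7 C=7)
  6. fill(A) -> (A=7 B=7 C=7)
  7. pour(A -> C) -> (A=2 B=7 C=12)
Reached target in 7 moves.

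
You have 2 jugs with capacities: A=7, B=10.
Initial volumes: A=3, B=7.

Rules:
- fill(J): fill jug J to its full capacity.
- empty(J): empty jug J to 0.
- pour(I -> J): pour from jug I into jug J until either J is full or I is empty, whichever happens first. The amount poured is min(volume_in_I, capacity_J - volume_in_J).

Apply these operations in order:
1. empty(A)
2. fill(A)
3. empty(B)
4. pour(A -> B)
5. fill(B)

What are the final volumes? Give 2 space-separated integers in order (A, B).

Answer: 0 10

Derivation:
Step 1: empty(A) -> (A=0 B=7)
Step 2: fill(A) -> (A=7 B=7)
Step 3: empty(B) -> (A=7 B=0)
Step 4: pour(A -> B) -> (A=0 B=7)
Step 5: fill(B) -> (A=0 B=10)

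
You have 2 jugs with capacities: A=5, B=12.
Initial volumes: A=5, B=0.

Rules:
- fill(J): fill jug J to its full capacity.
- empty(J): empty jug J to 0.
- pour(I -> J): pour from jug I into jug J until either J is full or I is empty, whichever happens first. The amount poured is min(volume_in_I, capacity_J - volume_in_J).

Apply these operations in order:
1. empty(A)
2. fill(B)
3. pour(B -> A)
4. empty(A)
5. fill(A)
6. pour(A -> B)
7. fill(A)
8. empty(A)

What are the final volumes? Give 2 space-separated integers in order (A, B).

Step 1: empty(A) -> (A=0 B=0)
Step 2: fill(B) -> (A=0 B=12)
Step 3: pour(B -> A) -> (A=5 B=7)
Step 4: empty(A) -> (A=0 B=7)
Step 5: fill(A) -> (A=5 B=7)
Step 6: pour(A -> B) -> (A=0 B=12)
Step 7: fill(A) -> (A=5 B=12)
Step 8: empty(A) -> (A=0 B=12)

Answer: 0 12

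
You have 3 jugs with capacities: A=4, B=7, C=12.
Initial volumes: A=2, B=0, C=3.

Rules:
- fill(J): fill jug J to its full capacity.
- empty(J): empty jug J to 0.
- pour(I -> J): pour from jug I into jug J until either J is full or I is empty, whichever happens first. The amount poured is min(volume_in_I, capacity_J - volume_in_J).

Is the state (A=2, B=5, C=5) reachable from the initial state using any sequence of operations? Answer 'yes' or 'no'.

Answer: no

Derivation:
BFS explored all 322 reachable states.
Reachable set includes: (0,0,0), (0,0,1), (0,0,2), (0,0,3), (0,0,4), (0,0,5), (0,0,6), (0,0,7), (0,0,8), (0,0,9), (0,0,10), (0,0,11) ...
Target (A=2, B=5, C=5) not in reachable set → no.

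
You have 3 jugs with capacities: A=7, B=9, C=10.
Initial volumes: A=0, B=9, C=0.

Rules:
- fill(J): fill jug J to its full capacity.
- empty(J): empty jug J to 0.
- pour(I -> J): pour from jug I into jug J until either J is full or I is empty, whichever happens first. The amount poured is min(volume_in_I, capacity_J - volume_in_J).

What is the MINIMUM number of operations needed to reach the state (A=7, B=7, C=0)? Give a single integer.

Answer: 4

Derivation:
BFS from (A=0, B=9, C=0). One shortest path:
  1. fill(A) -> (A=7 B=9 C=0)
  2. empty(B) -> (A=7 B=0 C=0)
  3. pour(A -> B) -> (A=0 B=7 C=0)
  4. fill(A) -> (A=7 B=7 C=0)
Reached target in 4 moves.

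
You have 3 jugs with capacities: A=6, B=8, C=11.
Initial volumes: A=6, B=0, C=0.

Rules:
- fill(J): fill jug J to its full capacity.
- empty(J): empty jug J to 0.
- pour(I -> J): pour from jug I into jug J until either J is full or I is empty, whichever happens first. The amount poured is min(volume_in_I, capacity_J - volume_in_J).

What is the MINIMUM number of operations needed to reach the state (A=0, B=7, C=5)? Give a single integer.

Answer: 6

Derivation:
BFS from (A=6, B=0, C=0). One shortest path:
  1. pour(A -> B) -> (A=0 B=6 C=0)
  2. fill(A) -> (A=6 B=6 C=0)
  3. pour(A -> C) -> (A=0 B=6 C=6)
  4. pour(B -> C) -> (A=0 B=1 C=11)
  5. pour(C -> A) -> (A=6 B=1 C=5)
  6. pour(A -> B) -> (A=0 B=7 C=5)
Reached target in 6 moves.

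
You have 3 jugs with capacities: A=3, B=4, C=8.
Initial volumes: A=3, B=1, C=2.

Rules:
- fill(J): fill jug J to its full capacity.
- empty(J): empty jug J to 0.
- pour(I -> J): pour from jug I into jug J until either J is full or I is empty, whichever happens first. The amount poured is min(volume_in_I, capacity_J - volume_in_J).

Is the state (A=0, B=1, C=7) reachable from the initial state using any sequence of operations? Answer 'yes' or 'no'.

BFS from (A=3, B=1, C=2):
  1. empty(A) -> (A=0 B=1 C=2)
  2. pour(C -> A) -> (A=2 B=1 C=0)
  3. fill(C) -> (A=2 B=1 C=8)
  4. pour(C -> A) -> (A=3 B=1 C=7)
  5. empty(A) -> (A=0 B=1 C=7)
Target reached → yes.

Answer: yes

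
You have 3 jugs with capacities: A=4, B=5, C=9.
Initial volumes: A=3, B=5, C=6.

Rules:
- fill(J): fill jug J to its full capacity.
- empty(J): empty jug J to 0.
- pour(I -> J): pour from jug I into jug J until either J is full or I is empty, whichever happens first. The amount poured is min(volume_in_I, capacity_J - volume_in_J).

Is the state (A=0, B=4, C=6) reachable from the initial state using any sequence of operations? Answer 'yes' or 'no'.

BFS from (A=3, B=5, C=6):
  1. pour(B -> A) -> (A=4 B=4 C=6)
  2. empty(A) -> (A=0 B=4 C=6)
Target reached → yes.

Answer: yes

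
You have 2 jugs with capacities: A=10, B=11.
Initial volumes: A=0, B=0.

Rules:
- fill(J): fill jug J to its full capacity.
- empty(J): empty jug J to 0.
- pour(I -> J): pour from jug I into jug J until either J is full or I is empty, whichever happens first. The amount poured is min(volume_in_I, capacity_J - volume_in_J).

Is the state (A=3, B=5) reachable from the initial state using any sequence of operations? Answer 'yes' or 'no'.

BFS explored all 42 reachable states.
Reachable set includes: (0,0), (0,1), (0,2), (0,3), (0,4), (0,5), (0,6), (0,7), (0,8), (0,9), (0,10), (0,11) ...
Target (A=3, B=5) not in reachable set → no.

Answer: no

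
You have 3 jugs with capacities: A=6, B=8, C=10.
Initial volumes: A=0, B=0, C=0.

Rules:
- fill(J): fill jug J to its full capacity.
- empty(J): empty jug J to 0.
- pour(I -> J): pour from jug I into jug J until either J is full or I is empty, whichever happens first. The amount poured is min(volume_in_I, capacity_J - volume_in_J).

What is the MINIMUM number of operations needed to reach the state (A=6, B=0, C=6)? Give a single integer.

Answer: 3

Derivation:
BFS from (A=0, B=0, C=0). One shortest path:
  1. fill(A) -> (A=6 B=0 C=0)
  2. pour(A -> C) -> (A=0 B=0 C=6)
  3. fill(A) -> (A=6 B=0 C=6)
Reached target in 3 moves.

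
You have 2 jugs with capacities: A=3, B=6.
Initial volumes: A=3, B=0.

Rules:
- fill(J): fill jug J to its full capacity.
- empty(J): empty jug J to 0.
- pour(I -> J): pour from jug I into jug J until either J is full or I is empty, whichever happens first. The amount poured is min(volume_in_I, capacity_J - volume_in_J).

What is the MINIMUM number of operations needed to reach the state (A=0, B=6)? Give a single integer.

BFS from (A=3, B=0). One shortest path:
  1. empty(A) -> (A=0 B=0)
  2. fill(B) -> (A=0 B=6)
Reached target in 2 moves.

Answer: 2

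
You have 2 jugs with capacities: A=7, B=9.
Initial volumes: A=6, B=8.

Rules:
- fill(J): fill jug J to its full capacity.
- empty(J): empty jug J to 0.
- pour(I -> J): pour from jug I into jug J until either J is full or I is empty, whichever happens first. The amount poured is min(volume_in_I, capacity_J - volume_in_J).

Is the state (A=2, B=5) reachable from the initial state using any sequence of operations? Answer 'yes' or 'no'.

BFS explored all 33 reachable states.
Reachable set includes: (0,0), (0,1), (0,2), (0,3), (0,4), (0,5), (0,6), (0,7), (0,8), (0,9), (1,0), (1,9) ...
Target (A=2, B=5) not in reachable set → no.

Answer: no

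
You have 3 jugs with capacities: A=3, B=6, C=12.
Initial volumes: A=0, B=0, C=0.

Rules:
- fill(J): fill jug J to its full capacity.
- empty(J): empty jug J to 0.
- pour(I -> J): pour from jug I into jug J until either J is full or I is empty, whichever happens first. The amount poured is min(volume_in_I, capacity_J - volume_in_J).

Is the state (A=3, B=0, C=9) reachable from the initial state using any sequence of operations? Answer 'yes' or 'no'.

BFS from (A=0, B=0, C=0):
  1. fill(C) -> (A=0 B=0 C=12)
  2. pour(C -> A) -> (A=3 B=0 C=9)
Target reached → yes.

Answer: yes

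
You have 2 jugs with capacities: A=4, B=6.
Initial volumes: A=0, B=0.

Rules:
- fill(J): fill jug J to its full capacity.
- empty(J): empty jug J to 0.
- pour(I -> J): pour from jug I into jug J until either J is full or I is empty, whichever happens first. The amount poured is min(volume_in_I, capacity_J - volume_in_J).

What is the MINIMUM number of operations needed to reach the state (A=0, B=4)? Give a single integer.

BFS from (A=0, B=0). One shortest path:
  1. fill(A) -> (A=4 B=0)
  2. pour(A -> B) -> (A=0 B=4)
Reached target in 2 moves.

Answer: 2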